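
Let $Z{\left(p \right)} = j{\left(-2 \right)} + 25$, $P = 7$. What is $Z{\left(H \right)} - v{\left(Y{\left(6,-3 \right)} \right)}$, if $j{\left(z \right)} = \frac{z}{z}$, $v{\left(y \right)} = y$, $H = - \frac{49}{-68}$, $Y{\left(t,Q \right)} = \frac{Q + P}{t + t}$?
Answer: $\frac{77}{3} \approx 25.667$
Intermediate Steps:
$Y{\left(t,Q \right)} = \frac{7 + Q}{2 t}$ ($Y{\left(t,Q \right)} = \frac{Q + 7}{t + t} = \frac{7 + Q}{2 t}$)
$H = \frac{49}{68}$ ($H = \left(-49\right) \left(- \frac{1}{68}\right) = \frac{49}{68} \approx 0.72059$)
$j{\left(z \right)} = 1$
$Z{\left(p \right)} = 26$ ($Z{\left(p \right)} = 1 + 25 = 26$)
$Z{\left(H \right)} - v{\left(Y{\left(6,-3 \right)} \right)} = 26 - \frac{7 - 3}{2 \cdot 6} = 26 - \frac{1}{2} \cdot \frac{1}{6} \cdot 4 = 26 - \frac{1}{3} = \frac{77}{3}$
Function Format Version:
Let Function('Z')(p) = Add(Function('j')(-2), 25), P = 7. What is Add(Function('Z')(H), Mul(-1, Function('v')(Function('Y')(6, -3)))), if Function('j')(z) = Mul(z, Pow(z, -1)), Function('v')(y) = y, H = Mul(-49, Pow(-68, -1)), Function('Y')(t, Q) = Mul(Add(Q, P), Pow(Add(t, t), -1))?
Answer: Rational(77, 3) ≈ 25.667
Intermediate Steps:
Function('Y')(t, Q) = Mul(Rational(1, 2), Pow(t, -1), Add(7, Q)) (Function('Y')(t, Q) = Mul(Add(Q, 7), Pow(Add(t, t), -1)) = Mul(Add(7, Q), Pow(Mul(2, t), -1)) = Mul(Add(7, Q), Mul(Rational(1, 2), Pow(t, -1))) = Mul(Rational(1, 2), Pow(t, -1), Add(7, Q)))
H = Rational(49, 68) (H = Mul(-49, Rational(-1, 68)) = Rational(49, 68) ≈ 0.72059)
Function('j')(z) = 1
Function('Z')(p) = 26 (Function('Z')(p) = Add(1, 25) = 26)
Add(Function('Z')(H), Mul(-1, Function('v')(Function('Y')(6, -3)))) = Add(26, Mul(-1, Mul(Rational(1, 2), Pow(6, -1), Add(7, -3)))) = Add(26, Mul(-1, Mul(Rational(1, 2), Rational(1, 6), 4))) = Add(26, Mul(-1, Rational(1, 3))) = Add(26, Rational(-1, 3)) = Rational(77, 3)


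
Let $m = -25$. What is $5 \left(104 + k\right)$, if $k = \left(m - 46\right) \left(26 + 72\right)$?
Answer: $-34270$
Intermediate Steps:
$k = -6958$ ($k = \left(-25 - 46\right) \left(26 + 72\right) = \left(-71\right) 98 = -6958$)
$5 \left(104 + k\right) = 5 \left(104 - 6958\right) = 5 \left(-6854\right) = -34270$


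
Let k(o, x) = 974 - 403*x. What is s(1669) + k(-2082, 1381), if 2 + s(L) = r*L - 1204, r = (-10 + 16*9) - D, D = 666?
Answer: -1444683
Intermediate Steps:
r = -532 (r = (-10 + 16*9) - 1*666 = (-10 + 144) - 666 = 134 - 666 = -532)
s(L) = -1206 - 532*L (s(L) = -2 + (-532*L - 1204) = -2 + (-1204 - 532*L) = -1206 - 532*L)
s(1669) + k(-2082, 1381) = (-1206 - 532*1669) + (974 - 403*1381) = (-1206 - 887908) + (974 - 556543) = -889114 - 555569 = -1444683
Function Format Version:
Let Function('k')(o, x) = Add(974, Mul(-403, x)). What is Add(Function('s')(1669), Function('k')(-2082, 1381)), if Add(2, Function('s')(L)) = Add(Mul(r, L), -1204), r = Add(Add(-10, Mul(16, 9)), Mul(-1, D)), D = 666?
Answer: -1444683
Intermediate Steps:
r = -532 (r = Add(Add(-10, Mul(16, 9)), Mul(-1, 666)) = Add(Add(-10, 144), -666) = Add(134, -666) = -532)
Function('s')(L) = Add(-1206, Mul(-532, L)) (Function('s')(L) = Add(-2, Add(Mul(-532, L), -1204)) = Add(-2, Add(-1204, Mul(-532, L))) = Add(-1206, Mul(-532, L)))
Add(Function('s')(1669), Function('k')(-2082, 1381)) = Add(Add(-1206, Mul(-532, 1669)), Add(974, Mul(-403, 1381))) = Add(Add(-1206, -887908), Add(974, -556543)) = Add(-889114, -555569) = -1444683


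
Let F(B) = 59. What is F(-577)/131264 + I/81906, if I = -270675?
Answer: -5920841791/1791884864 ≈ -3.3043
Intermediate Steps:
F(-577)/131264 + I/81906 = 59/131264 - 270675/81906 = 59*(1/131264) - 270675*1/81906 = 59/131264 - 90225/27302 = -5920841791/1791884864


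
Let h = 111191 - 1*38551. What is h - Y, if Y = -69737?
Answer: 142377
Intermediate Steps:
h = 72640 (h = 111191 - 38551 = 72640)
h - Y = 72640 - 1*(-69737) = 72640 + 69737 = 142377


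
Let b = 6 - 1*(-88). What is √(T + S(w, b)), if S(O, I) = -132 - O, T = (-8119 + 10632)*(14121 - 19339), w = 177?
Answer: I*√13113143 ≈ 3621.2*I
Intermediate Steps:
b = 94 (b = 6 + 88 = 94)
T = -13112834 (T = 2513*(-5218) = -13112834)
√(T + S(w, b)) = √(-13112834 + (-132 - 1*177)) = √(-13112834 + (-132 - 177)) = √(-13112834 - 309) = √(-13113143) = I*√13113143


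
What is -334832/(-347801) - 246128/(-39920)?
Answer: 6185628623/867763495 ≈ 7.1282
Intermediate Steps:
-334832/(-347801) - 246128/(-39920) = -334832*(-1/347801) - 246128*(-1/39920) = 334832/347801 + 15383/2495 = 6185628623/867763495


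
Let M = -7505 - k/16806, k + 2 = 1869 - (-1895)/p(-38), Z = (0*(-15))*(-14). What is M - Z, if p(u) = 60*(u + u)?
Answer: -115031377685/15327072 ≈ -7505.1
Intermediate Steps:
p(u) = 120*u (p(u) = 60*(2*u) = 120*u)
Z = 0 (Z = 0*(-14) = 0)
k = 1702325/912 (k = -2 + (1869 - (-1895)/(120*(-38))) = -2 + (1869 - (-1895)/(-4560)) = -2 + (1869 - (-1895)*(-1)/4560) = -2 + (1869 - 1*379/912) = -2 + (1869 - 379/912) = -2 + 1704149/912 = 1702325/912 ≈ 1866.6)
M = -115031377685/15327072 (M = -7505 - 1702325/(912*16806) = -7505 - 1*1702325/15327072 = -7505 - 1702325/15327072 = -115031377685/15327072 ≈ -7505.1)
M - Z = -115031377685/15327072 - 1*0 = -115031377685/15327072 + 0 = -115031377685/15327072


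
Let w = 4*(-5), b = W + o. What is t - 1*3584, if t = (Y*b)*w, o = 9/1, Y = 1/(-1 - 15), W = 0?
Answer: -14291/4 ≈ -3572.8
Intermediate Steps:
Y = -1/16 (Y = 1/(-16) = -1/16 ≈ -0.062500)
o = 9 (o = 9*1 = 9)
b = 9 (b = 0 + 9 = 9)
w = -20
t = 45/4 (t = -1/16*9*(-20) = -9/16*(-20) = 45/4 ≈ 11.250)
t - 1*3584 = 45/4 - 1*3584 = 45/4 - 3584 = -14291/4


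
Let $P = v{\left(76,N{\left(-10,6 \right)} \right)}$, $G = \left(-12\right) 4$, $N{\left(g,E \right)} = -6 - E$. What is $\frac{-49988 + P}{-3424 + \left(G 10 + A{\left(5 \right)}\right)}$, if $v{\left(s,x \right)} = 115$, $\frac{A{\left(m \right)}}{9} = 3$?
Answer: $\frac{49873}{3877} \approx 12.864$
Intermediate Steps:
$G = -48$
$A{\left(m \right)} = 27$ ($A{\left(m \right)} = 9 \cdot 3 = 27$)
$P = 115$
$\frac{-49988 + P}{-3424 + \left(G 10 + A{\left(5 \right)}\right)} = \frac{-49988 + 115}{-3424 + \left(\left(-48\right) 10 + 27\right)} = - \frac{49873}{-3424 + \left(-480 + 27\right)} = - \frac{49873}{-3424 - 453} = - \frac{49873}{-3877} = \left(-49873\right) \left(- \frac{1}{3877}\right) = \frac{49873}{3877}$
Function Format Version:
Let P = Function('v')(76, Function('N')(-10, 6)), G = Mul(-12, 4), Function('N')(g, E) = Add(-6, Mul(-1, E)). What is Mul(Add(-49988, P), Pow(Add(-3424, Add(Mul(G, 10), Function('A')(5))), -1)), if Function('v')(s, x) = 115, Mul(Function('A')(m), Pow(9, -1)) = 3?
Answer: Rational(49873, 3877) ≈ 12.864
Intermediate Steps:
G = -48
Function('A')(m) = 27 (Function('A')(m) = Mul(9, 3) = 27)
P = 115
Mul(Add(-49988, P), Pow(Add(-3424, Add(Mul(G, 10), Function('A')(5))), -1)) = Mul(Add(-49988, 115), Pow(Add(-3424, Add(Mul(-48, 10), 27)), -1)) = Mul(-49873, Pow(Add(-3424, Add(-480, 27)), -1)) = Mul(-49873, Pow(Add(-3424, -453), -1)) = Mul(-49873, Pow(-3877, -1)) = Mul(-49873, Rational(-1, 3877)) = Rational(49873, 3877)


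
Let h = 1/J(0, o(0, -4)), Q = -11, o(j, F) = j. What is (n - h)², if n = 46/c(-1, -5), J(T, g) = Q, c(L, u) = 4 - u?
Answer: 265225/9801 ≈ 27.061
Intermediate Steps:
J(T, g) = -11
h = -1/11 (h = 1/(-11) = -1/11 ≈ -0.090909)
n = 46/9 (n = 46/(4 - 1*(-5)) = 46/(4 + 5) = 46/9 ≈ 5.1111)
(n - h)² = (46/9 - 1*(-1/11))² = (46/9 + 1/11)² = (515/99)² = 265225/9801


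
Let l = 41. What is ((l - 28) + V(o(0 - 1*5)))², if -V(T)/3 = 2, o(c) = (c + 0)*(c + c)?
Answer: 49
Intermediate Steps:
o(c) = 2*c² (o(c) = c*(2*c) = 2*c²)
V(T) = -6 (V(T) = -3*2 = -6)
((l - 28) + V(o(0 - 1*5)))² = ((41 - 28) - 6)² = (13 - 6)² = 7² = 49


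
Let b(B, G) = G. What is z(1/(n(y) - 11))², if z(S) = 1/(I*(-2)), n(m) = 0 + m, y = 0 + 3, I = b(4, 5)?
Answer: 1/100 ≈ 0.010000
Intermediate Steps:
I = 5
y = 3
n(m) = m
z(S) = -⅒ (z(S) = 1/(5*(-2)) = 1/(-10) = -⅒)
z(1/(n(y) - 11))² = (-⅒)² = 1/100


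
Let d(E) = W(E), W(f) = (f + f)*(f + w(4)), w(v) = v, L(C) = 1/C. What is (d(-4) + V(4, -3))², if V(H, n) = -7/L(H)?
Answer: 784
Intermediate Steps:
L(C) = 1/C
W(f) = 2*f*(4 + f) (W(f) = (f + f)*(f + 4) = (2*f)*(4 + f) = 2*f*(4 + f))
d(E) = 2*E*(4 + E)
V(H, n) = -7*H
(d(-4) + V(4, -3))² = (2*(-4)*(4 - 4) - 7*4)² = (2*(-4)*0 - 28)² = (0 - 28)² = (-28)² = 784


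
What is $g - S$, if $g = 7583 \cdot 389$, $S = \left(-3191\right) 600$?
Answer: $4864387$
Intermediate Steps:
$S = -1914600$
$g = 2949787$
$g - S = 2949787 - -1914600 = 2949787 + 1914600 = 4864387$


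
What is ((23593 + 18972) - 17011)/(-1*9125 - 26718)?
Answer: -25554/35843 ≈ -0.71294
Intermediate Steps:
((23593 + 18972) - 17011)/(-1*9125 - 26718) = (42565 - 17011)/(-9125 - 26718) = 25554/(-35843) = 25554*(-1/35843) = -25554/35843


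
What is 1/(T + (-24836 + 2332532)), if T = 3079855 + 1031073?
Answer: 1/6418624 ≈ 1.5580e-7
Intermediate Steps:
T = 4110928
1/(T + (-24836 + 2332532)) = 1/(4110928 + (-24836 + 2332532)) = 1/(4110928 + 2307696) = 1/6418624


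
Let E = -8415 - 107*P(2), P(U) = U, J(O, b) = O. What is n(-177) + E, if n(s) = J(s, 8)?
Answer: -8806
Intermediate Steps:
n(s) = s
E = -8629 (E = -8415 - 107*2 = -8415 - 1*214 = -8415 - 214 = -8629)
n(-177) + E = -177 - 8629 = -8806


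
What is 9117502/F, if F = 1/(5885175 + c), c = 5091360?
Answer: 100078579815570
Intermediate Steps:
F = 1/10976535 (F = 1/(5885175 + 5091360) = 1/10976535 ≈ 9.1103e-8)
9117502/F = 9117502/(1/10976535) = 9117502*10976535 = 100078579815570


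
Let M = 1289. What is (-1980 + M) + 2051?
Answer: 1360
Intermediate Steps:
(-1980 + M) + 2051 = (-1980 + 1289) + 2051 = -691 + 2051 = 1360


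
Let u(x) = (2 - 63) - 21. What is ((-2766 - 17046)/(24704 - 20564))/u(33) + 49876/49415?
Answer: 298515241/279590070 ≈ 1.0677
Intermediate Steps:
u(x) = -82 (u(x) = -61 - 21 = -82)
((-2766 - 17046)/(24704 - 20564))/u(33) + 49876/49415 = ((-2766 - 17046)/(24704 - 20564))/(-82) + 49876/49415 = -19812/4140*(-1/82) + 49876*(1/49415) = -19812*1/4140*(-1/82) + 49876/49415 = -1651/345*(-1/82) + 49876/49415 = 1651/28290 + 49876/49415 = 298515241/279590070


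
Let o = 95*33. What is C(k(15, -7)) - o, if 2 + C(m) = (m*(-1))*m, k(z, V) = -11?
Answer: -3258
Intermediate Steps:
o = 3135
C(m) = -2 - m² (C(m) = -2 + (m*(-1))*m = -2 + (-m)*m = -2 - m²)
C(k(15, -7)) - o = (-2 - 1*(-11)²) - 1*3135 = (-2 - 1*121) - 3135 = (-2 - 121) - 3135 = -123 - 3135 = -3258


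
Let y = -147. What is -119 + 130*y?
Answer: -19229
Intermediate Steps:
-119 + 130*y = -119 + 130*(-147) = -119 - 19110 = -19229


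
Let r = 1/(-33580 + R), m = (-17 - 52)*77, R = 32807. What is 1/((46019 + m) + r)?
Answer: 773/31465737 ≈ 2.4566e-5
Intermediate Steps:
m = -5313 (m = -69*77 = -5313)
r = -1/773 (r = 1/(-33580 + 32807) = 1/(-773) = -1/773 ≈ -0.0012937)
1/((46019 + m) + r) = 1/((46019 - 5313) - 1/773) = 1/(40706 - 1/773) = 1/(31465737/773) = 773/31465737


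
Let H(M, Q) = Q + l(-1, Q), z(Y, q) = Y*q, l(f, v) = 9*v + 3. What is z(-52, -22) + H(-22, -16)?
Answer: 987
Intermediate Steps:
l(f, v) = 3 + 9*v
H(M, Q) = 3 + 10*Q (H(M, Q) = Q + (3 + 9*Q) = 3 + 10*Q)
z(-52, -22) + H(-22, -16) = -52*(-22) + (3 + 10*(-16)) = 1144 + (3 - 160) = 1144 - 157 = 987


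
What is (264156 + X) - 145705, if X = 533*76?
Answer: 158959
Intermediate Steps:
X = 40508
(264156 + X) - 145705 = (264156 + 40508) - 145705 = 304664 - 145705 = 158959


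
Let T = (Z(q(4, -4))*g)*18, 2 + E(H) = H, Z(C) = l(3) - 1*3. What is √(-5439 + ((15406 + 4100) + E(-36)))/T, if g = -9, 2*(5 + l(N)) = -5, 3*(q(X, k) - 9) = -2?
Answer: √14029/1701 ≈ 0.069632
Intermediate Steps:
q(X, k) = 25/3 (q(X, k) = 9 + (⅓)*(-2) = 9 - ⅔ = 25/3)
l(N) = -15/2 (l(N) = -5 + (½)*(-5) = -5 - 5/2 = -15/2)
Z(C) = -21/2 (Z(C) = -15/2 - 1*3 = -15/2 - 3 = -21/2)
E(H) = -2 + H
T = 1701 (T = -21/2*(-9)*18 = (189/2)*18 = 1701)
√(-5439 + ((15406 + 4100) + E(-36)))/T = √(-5439 + ((15406 + 4100) + (-2 - 36)))/1701 = √(-5439 + (19506 - 38))*(1/1701) = √(-5439 + 19468)*(1/1701) = √14029*(1/1701) = √14029/1701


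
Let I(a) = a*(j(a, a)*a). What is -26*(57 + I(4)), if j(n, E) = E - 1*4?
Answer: -1482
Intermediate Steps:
j(n, E) = -4 + E (j(n, E) = E - 4 = -4 + E)
I(a) = a²*(-4 + a) (I(a) = a*((-4 + a)*a) = a*(a*(-4 + a)) = a²*(-4 + a))
-26*(57 + I(4)) = -26*(57 + 4²*(-4 + 4)) = -26*(57 + 16*0) = -26*(57 + 0) = -26*57 = -1482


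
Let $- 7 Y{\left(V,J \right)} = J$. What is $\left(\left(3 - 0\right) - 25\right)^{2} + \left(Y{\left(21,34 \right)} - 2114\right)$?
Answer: $- \frac{11444}{7} \approx -1634.9$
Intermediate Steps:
$Y{\left(V,J \right)} = - \frac{J}{7}$
$\left(\left(3 - 0\right) - 25\right)^{2} + \left(Y{\left(21,34 \right)} - 2114\right) = \left(\left(3 - 0\right) - 25\right)^{2} - \frac{14832}{7} = \left(\left(3 + 0\right) - 25\right)^{2} - \frac{14832}{7} = \left(3 - 25\right)^{2} - \frac{14832}{7} = \left(-22\right)^{2} - \frac{14832}{7} = 484 - \frac{14832}{7} = - \frac{11444}{7}$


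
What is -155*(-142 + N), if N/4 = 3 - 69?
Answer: 62930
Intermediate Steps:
N = -264 (N = 4*(3 - 69) = 4*(-66) = -264)
-155*(-142 + N) = -155*(-142 - 264) = -155*(-406) = 62930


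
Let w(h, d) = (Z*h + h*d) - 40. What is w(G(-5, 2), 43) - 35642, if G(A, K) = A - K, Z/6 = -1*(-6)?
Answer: -36235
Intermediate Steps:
Z = 36 (Z = 6*(-1*(-6)) = 6*6 = 36)
w(h, d) = -40 + 36*h + d*h (w(h, d) = (36*h + h*d) - 40 = (36*h + d*h) - 40 = -40 + 36*h + d*h)
w(G(-5, 2), 43) - 35642 = (-40 + 36*(-5 - 1*2) + 43*(-5 - 1*2)) - 35642 = (-40 + 36*(-5 - 2) + 43*(-5 - 2)) - 35642 = (-40 + 36*(-7) + 43*(-7)) - 35642 = (-40 - 252 - 301) - 35642 = -593 - 35642 = -36235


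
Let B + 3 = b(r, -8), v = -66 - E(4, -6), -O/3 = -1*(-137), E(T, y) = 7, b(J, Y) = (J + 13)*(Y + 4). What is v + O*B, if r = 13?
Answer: 43904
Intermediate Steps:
b(J, Y) = (4 + Y)*(13 + J) (b(J, Y) = (13 + J)*(4 + Y) = (4 + Y)*(13 + J))
O = -411 (O = -(-3)*(-137) = -3*137 = -411)
v = -73 (v = -66 - 1*7 = -66 - 7 = -73)
B = -107 (B = -3 + (52 + 4*13 + 13*(-8) + 13*(-8)) = -3 + (52 + 52 - 104 - 104) = -3 - 104 = -107)
v + O*B = -73 - 411*(-107) = -73 + 43977 = 43904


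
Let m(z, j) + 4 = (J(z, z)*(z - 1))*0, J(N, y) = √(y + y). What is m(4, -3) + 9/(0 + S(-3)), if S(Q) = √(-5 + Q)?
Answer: -4 - 9*I*√2/4 ≈ -4.0 - 3.182*I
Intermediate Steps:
J(N, y) = √2*√y (J(N, y) = √(2*y) = √2*√y)
m(z, j) = -4 (m(z, j) = -4 + ((√2*√z)*(z - 1))*0 = -4 + ((√2*√z)*(-1 + z))*0 = -4 + (√2*√z*(-1 + z))*0 = -4 + 0 = -4)
m(4, -3) + 9/(0 + S(-3)) = -4 + 9/(0 + √(-5 - 3)) = -4 + 9/(0 + √(-8)) = -4 + 9/(0 + 2*I*√2) = -4 + 9/(2*I*√2) = -4 - I*√2/4*9 = -4 - 9*I*√2/4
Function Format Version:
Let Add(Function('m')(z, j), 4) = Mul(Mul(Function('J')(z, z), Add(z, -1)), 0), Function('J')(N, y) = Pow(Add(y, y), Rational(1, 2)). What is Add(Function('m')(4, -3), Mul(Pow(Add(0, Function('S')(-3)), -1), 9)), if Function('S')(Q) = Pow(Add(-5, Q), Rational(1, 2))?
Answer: Add(-4, Mul(Rational(-9, 4), I, Pow(2, Rational(1, 2)))) ≈ Add(-4.0000, Mul(-3.1820, I))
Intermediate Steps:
Function('J')(N, y) = Mul(Pow(2, Rational(1, 2)), Pow(y, Rational(1, 2))) (Function('J')(N, y) = Pow(Mul(2, y), Rational(1, 2)) = Mul(Pow(2, Rational(1, 2)), Pow(y, Rational(1, 2))))
Function('m')(z, j) = -4 (Function('m')(z, j) = Add(-4, Mul(Mul(Mul(Pow(2, Rational(1, 2)), Pow(z, Rational(1, 2))), Add(z, -1)), 0)) = Add(-4, Mul(Mul(Mul(Pow(2, Rational(1, 2)), Pow(z, Rational(1, 2))), Add(-1, z)), 0)) = Add(-4, Mul(Mul(Pow(2, Rational(1, 2)), Pow(z, Rational(1, 2)), Add(-1, z)), 0)) = Add(-4, 0) = -4)
Add(Function('m')(4, -3), Mul(Pow(Add(0, Function('S')(-3)), -1), 9)) = Add(-4, Mul(Pow(Add(0, Pow(Add(-5, -3), Rational(1, 2))), -1), 9)) = Add(-4, Mul(Pow(Add(0, Pow(-8, Rational(1, 2))), -1), 9)) = Add(-4, Mul(Pow(Add(0, Mul(2, I, Pow(2, Rational(1, 2)))), -1), 9)) = Add(-4, Mul(Pow(Mul(2, I, Pow(2, Rational(1, 2))), -1), 9)) = Add(-4, Mul(Mul(Rational(-1, 4), I, Pow(2, Rational(1, 2))), 9)) = Add(-4, Mul(Rational(-9, 4), I, Pow(2, Rational(1, 2))))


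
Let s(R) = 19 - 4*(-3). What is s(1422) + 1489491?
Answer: 1489522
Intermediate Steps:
s(R) = 31 (s(R) = 19 + 12 = 31)
s(1422) + 1489491 = 31 + 1489491 = 1489522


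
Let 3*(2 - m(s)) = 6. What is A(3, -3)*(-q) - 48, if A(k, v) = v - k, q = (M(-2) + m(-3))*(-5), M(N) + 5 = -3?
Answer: 192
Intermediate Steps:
M(N) = -8 (M(N) = -5 - 3 = -8)
m(s) = 0 (m(s) = 2 - 1/3*6 = 2 - 2 = 0)
q = 40 (q = (-8 + 0)*(-5) = -8*(-5) = 40)
A(3, -3)*(-q) - 48 = (-3 - 1*3)*(-1*40) - 48 = (-3 - 3)*(-40) - 48 = -6*(-40) - 48 = 240 - 48 = 192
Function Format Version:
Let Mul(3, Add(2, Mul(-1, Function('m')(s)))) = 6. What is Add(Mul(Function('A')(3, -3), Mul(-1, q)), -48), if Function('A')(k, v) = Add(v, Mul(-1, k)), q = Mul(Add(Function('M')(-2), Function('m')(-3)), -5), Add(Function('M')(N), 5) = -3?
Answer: 192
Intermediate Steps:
Function('M')(N) = -8 (Function('M')(N) = Add(-5, -3) = -8)
Function('m')(s) = 0 (Function('m')(s) = Add(2, Mul(Rational(-1, 3), 6)) = Add(2, -2) = 0)
q = 40 (q = Mul(Add(-8, 0), -5) = Mul(-8, -5) = 40)
Add(Mul(Function('A')(3, -3), Mul(-1, q)), -48) = Add(Mul(Add(-3, Mul(-1, 3)), Mul(-1, 40)), -48) = Add(Mul(Add(-3, -3), -40), -48) = Add(Mul(-6, -40), -48) = Add(240, -48) = 192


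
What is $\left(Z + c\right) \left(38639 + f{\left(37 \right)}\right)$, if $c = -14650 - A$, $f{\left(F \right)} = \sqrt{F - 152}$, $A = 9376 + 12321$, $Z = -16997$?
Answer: $-2061158816 - 53344 i \sqrt{115} \approx -2.0612 \cdot 10^{9} - 5.7205 \cdot 10^{5} i$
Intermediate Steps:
$A = 21697$
$f{\left(F \right)} = \sqrt{-152 + F}$
$c = -36347$ ($c = -14650 - 21697 = -36347$)
$\left(Z + c\right) \left(38639 + f{\left(37 \right)}\right) = \left(-16997 - 36347\right) \left(38639 + \sqrt{-152 + 37}\right) = - 53344 \left(38639 + \sqrt{-115}\right) = - 53344 \left(38639 + i \sqrt{115}\right) = -2061158816 - 53344 i \sqrt{115}$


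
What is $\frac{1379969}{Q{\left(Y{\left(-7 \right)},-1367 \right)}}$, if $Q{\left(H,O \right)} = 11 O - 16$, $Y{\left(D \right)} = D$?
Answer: $- \frac{1379969}{15053} \approx -91.674$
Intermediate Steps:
$Q{\left(H,O \right)} = -16 + 11 O$
$\frac{1379969}{Q{\left(Y{\left(-7 \right)},-1367 \right)}} = \frac{1379969}{-16 + 11 \left(-1367\right)} = \frac{1379969}{-16 - 15037} = \frac{1379969}{-15053} = 1379969 \left(- \frac{1}{15053}\right) = - \frac{1379969}{15053}$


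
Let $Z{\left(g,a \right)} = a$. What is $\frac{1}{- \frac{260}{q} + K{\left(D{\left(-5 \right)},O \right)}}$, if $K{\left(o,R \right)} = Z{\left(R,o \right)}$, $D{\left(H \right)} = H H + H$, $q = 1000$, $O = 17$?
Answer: $\frac{50}{987} \approx 0.050659$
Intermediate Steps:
$D{\left(H \right)} = H + H^{2}$ ($D{\left(H \right)} = H^{2} + H = H + H^{2}$)
$K{\left(o,R \right)} = o$
$\frac{1}{- \frac{260}{q} + K{\left(D{\left(-5 \right)},O \right)}} = \frac{1}{- \frac{260}{1000} - 5 \left(1 - 5\right)} = \frac{1}{\left(-260\right) \frac{1}{1000} - -20} = \frac{1}{- \frac{13}{50} + 20} = \frac{1}{\frac{987}{50}} = \frac{50}{987}$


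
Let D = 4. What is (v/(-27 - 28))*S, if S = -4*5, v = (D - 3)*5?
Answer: 20/11 ≈ 1.8182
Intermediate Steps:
v = 5 (v = (4 - 3)*5 = 1*5 = 5)
S = -20
(v/(-27 - 28))*S = (5/(-27 - 28))*(-20) = (5/(-55))*(-20) = -1/55*5*(-20) = -1/11*(-20) = 20/11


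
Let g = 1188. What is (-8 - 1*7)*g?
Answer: -17820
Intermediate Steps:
(-8 - 1*7)*g = (-8 - 1*7)*1188 = (-8 - 7)*1188 = -15*1188 = -17820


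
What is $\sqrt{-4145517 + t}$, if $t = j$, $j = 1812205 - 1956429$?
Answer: $i \sqrt{4289741} \approx 2071.2 i$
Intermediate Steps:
$j = -144224$
$t = -144224$
$\sqrt{-4145517 + t} = \sqrt{-4145517 - 144224} = \sqrt{-4289741} = i \sqrt{4289741}$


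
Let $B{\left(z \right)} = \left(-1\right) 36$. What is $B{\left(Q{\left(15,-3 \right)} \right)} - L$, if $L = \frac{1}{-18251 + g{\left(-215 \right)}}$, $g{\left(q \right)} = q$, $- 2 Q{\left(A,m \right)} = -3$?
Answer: $- \frac{664775}{18466} \approx -36.0$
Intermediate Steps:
$Q{\left(A,m \right)} = \frac{3}{2}$ ($Q{\left(A,m \right)} = \left(- \frac{1}{2}\right) \left(-3\right) = \frac{3}{2}$)
$B{\left(z \right)} = -36$
$L = - \frac{1}{18466}$ ($L = \frac{1}{-18251 - 215} = \frac{1}{-18466} = - \frac{1}{18466} \approx -5.4154 \cdot 10^{-5}$)
$B{\left(Q{\left(15,-3 \right)} \right)} - L = -36 - - \frac{1}{18466} = -36 + \frac{1}{18466} = - \frac{664775}{18466}$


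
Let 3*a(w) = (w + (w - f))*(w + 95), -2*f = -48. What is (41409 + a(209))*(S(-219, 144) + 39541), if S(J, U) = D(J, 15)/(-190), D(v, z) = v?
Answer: 1833196735027/570 ≈ 3.2161e+9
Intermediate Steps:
f = 24 (f = -1/2*(-48) = 24)
S(J, U) = -J/190 (S(J, U) = J/(-190) = J*(-1/190) = -J/190)
a(w) = (-24 + 2*w)*(95 + w)/3 (a(w) = ((w + (w - 1*24))*(w + 95))/3 = ((w + (w - 24))*(95 + w))/3 = ((w + (-24 + w))*(95 + w))/3 = ((-24 + 2*w)*(95 + w))/3 = (-24 + 2*w)*(95 + w)/3)
(41409 + a(209))*(S(-219, 144) + 39541) = (41409 + (-760 + (2/3)*209**2 + (166/3)*209))*(-1/190*(-219) + 39541) = (41409 + (-760 + (2/3)*43681 + 34694/3))*(219/190 + 39541) = (41409 + (-760 + 87362/3 + 34694/3))*(7513009/190) = (41409 + 119776/3)*(7513009/190) = (244003/3)*(7513009/190) = 1833196735027/570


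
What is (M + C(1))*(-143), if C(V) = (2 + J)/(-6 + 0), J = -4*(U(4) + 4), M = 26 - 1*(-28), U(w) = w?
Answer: -8437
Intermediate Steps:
M = 54 (M = 26 + 28 = 54)
J = -32 (J = -4*(4 + 4) = -4*8 = -32)
C(V) = 5 (C(V) = (2 - 32)/(-6 + 0) = -30/(-6) = -30*(-⅙) = 5)
(M + C(1))*(-143) = (54 + 5)*(-143) = 59*(-143) = -8437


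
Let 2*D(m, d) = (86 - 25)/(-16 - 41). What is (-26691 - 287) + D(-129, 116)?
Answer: -3075553/114 ≈ -26979.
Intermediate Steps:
D(m, d) = -61/114 (D(m, d) = ((86 - 25)/(-16 - 41))/2 = (61/(-57))/2 = (61*(-1/57))/2 = (½)*(-61/57) = -61/114)
(-26691 - 287) + D(-129, 116) = (-26691 - 287) - 61/114 = -26978 - 61/114 = -3075553/114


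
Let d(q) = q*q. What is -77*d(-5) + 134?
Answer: -1791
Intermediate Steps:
d(q) = q**2
-77*d(-5) + 134 = -77*(-5)**2 + 134 = -77*25 + 134 = -1925 + 134 = -1791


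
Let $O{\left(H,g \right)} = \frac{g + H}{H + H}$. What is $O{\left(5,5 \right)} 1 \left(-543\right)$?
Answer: $-543$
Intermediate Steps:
$O{\left(H,g \right)} = \frac{H + g}{2 H}$
$O{\left(5,5 \right)} 1 \left(-543\right) = \frac{5 + 5}{2 \cdot 5} \cdot 1 \left(-543\right) = \frac{1}{2} \cdot \frac{1}{5} \cdot 10 \cdot 1 \left(-543\right) = 1 \cdot 1 \left(-543\right) = 1 \left(-543\right) = -543$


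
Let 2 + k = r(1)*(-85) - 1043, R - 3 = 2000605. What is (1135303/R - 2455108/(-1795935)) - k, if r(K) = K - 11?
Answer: 707578215152569/3592961928480 ≈ 196.93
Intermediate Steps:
r(K) = -11 + K
R = 2000608 (R = 3 + 2000605 = 2000608)
k = -195 (k = -2 + ((-11 + 1)*(-85) - 1043) = -2 + (-10*(-85) - 1043) = -2 + (850 - 1043) = -2 - 193 = -195)
(1135303/R - 2455108/(-1795935)) - k = (1135303/2000608 - 2455108/(-1795935)) - 1*(-195) = (1135303*(1/2000608) - 2455108*(-1/1795935)) + 195 = (1135303/2000608 + 2455108/1795935) + 195 = 6950639098969/3592961928480 + 195 = 707578215152569/3592961928480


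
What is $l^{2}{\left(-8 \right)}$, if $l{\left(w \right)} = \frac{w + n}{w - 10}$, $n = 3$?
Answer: $\frac{25}{324} \approx 0.07716$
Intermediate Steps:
$l{\left(w \right)} = \frac{3 + w}{-10 + w}$ ($l{\left(w \right)} = \frac{w + 3}{w - 10} = \frac{3 + w}{-10 + w}$)
$l^{2}{\left(-8 \right)} = \left(\frac{3 - 8}{-10 - 8}\right)^{2} = \left(\frac{1}{-18} \left(-5\right)\right)^{2} = \left(\left(- \frac{1}{18}\right) \left(-5\right)\right)^{2} = \left(\frac{5}{18}\right)^{2} = \frac{25}{324}$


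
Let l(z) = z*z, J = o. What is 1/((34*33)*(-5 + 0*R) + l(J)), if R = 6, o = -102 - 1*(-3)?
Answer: 1/4191 ≈ 0.00023861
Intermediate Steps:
o = -99 (o = -102 + 3 = -99)
J = -99
l(z) = z²
1/((34*33)*(-5 + 0*R) + l(J)) = 1/((34*33)*(-5 + 0*6) + (-99)²) = 1/(1122*(-5 + 0) + 9801) = 1/(1122*(-5) + 9801) = 1/(-5610 + 9801) = 1/4191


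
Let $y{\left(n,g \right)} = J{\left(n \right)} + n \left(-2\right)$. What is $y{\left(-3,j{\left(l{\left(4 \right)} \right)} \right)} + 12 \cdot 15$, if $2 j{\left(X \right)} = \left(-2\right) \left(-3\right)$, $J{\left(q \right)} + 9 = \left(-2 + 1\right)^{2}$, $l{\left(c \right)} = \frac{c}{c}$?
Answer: $178$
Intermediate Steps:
$l{\left(c \right)} = 1$
$J{\left(q \right)} = -8$ ($J{\left(q \right)} = -9 + \left(-2 + 1\right)^{2} = -9 + \left(-1\right)^{2} = -9 + 1 = -8$)
$j{\left(X \right)} = 3$ ($j{\left(X \right)} = \frac{\left(-2\right) \left(-3\right)}{2} = \frac{1}{2} \cdot 6 = 3$)
$y{\left(n,g \right)} = -8 - 2 n$ ($y{\left(n,g \right)} = -8 + n \left(-2\right) = -8 - 2 n$)
$y{\left(-3,j{\left(l{\left(4 \right)} \right)} \right)} + 12 \cdot 15 = \left(-8 - -6\right) + 12 \cdot 15 = \left(-8 + 6\right) + 180 = -2 + 180 = 178$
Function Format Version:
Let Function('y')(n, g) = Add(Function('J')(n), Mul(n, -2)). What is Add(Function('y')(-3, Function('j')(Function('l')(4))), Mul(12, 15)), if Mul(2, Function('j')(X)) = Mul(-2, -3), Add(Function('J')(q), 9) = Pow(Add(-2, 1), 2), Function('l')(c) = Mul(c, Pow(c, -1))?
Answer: 178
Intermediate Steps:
Function('l')(c) = 1
Function('J')(q) = -8 (Function('J')(q) = Add(-9, Pow(Add(-2, 1), 2)) = Add(-9, Pow(-1, 2)) = Add(-9, 1) = -8)
Function('j')(X) = 3 (Function('j')(X) = Mul(Rational(1, 2), Mul(-2, -3)) = Mul(Rational(1, 2), 6) = 3)
Function('y')(n, g) = Add(-8, Mul(-2, n)) (Function('y')(n, g) = Add(-8, Mul(n, -2)) = Add(-8, Mul(-2, n)))
Add(Function('y')(-3, Function('j')(Function('l')(4))), Mul(12, 15)) = Add(Add(-8, Mul(-2, -3)), Mul(12, 15)) = Add(Add(-8, 6), 180) = Add(-2, 180) = 178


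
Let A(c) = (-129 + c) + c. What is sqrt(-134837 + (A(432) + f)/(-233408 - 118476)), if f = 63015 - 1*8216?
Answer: I*sqrt(4173963418781182)/175942 ≈ 367.2*I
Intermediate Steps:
f = 54799 (f = 63015 - 8216 = 54799)
A(c) = -129 + 2*c
sqrt(-134837 + (A(432) + f)/(-233408 - 118476)) = sqrt(-134837 + ((-129 + 2*432) + 54799)/(-233408 - 118476)) = sqrt(-134837 + ((-129 + 864) + 54799)/(-351884)) = sqrt(-134837 + (735 + 54799)*(-1/351884)) = sqrt(-134837 + 55534*(-1/351884)) = sqrt(-134837 - 27767/175942) = sqrt(-23723519221/175942) = I*sqrt(4173963418781182)/175942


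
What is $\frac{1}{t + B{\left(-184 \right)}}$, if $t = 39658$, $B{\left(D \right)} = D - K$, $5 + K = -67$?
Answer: $\frac{1}{39546} \approx 2.5287 \cdot 10^{-5}$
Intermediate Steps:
$K = -72$ ($K = -5 - 67 = -72$)
$B{\left(D \right)} = 72 + D$ ($B{\left(D \right)} = D - -72 = D + 72 = 72 + D$)
$\frac{1}{t + B{\left(-184 \right)}} = \frac{1}{39658 + \left(72 - 184\right)} = \frac{1}{39658 - 112} = \frac{1}{39546}$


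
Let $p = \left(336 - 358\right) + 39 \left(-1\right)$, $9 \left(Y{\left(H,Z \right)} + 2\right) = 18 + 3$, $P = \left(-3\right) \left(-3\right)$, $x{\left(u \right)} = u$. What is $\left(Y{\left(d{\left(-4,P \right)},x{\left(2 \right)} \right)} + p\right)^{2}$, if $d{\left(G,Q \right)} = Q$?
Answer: $\frac{33124}{9} \approx 3680.4$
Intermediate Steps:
$P = 9$
$Y{\left(H,Z \right)} = \frac{1}{3}$ ($Y{\left(H,Z \right)} = -2 + \frac{18 + 3}{9} = -2 + \frac{1}{9} \cdot 21 = -2 + \frac{7}{3} = \frac{1}{3}$)
$p = -61$ ($p = -22 - 39 = -61$)
$\left(Y{\left(d{\left(-4,P \right)},x{\left(2 \right)} \right)} + p\right)^{2} = \left(\frac{1}{3} - 61\right)^{2} = \left(- \frac{182}{3}\right)^{2} = \frac{33124}{9}$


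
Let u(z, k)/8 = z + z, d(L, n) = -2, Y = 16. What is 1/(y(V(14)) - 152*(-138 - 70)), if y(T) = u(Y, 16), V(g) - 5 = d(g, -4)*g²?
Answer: 1/31872 ≈ 3.1376e-5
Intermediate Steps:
u(z, k) = 16*z (u(z, k) = 8*(z + z) = 8*(2*z) = 16*z)
V(g) = 5 - 2*g²
y(T) = 256 (y(T) = 16*16 = 256)
1/(y(V(14)) - 152*(-138 - 70)) = 1/(256 - 152*(-138 - 70)) = 1/(256 - 152*(-208)) = 1/(256 + 31616) = 1/31872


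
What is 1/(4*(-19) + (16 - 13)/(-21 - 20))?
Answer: -41/3119 ≈ -0.013145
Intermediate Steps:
1/(4*(-19) + (16 - 13)/(-21 - 20)) = 1/(-76 + 3/(-41)) = 1/(-76 + 3*(-1/41)) = 1/(-76 - 3/41) = 1/(-3119/41) = -41/3119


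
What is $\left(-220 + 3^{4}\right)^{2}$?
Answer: $19321$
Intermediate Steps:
$\left(-220 + 3^{4}\right)^{2} = \left(-220 + 81\right)^{2} = \left(-139\right)^{2} = 19321$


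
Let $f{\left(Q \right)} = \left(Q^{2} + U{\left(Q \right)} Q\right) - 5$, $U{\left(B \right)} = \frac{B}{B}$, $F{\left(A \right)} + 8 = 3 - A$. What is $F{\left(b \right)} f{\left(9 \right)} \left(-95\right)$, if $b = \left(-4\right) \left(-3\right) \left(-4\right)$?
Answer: $-347225$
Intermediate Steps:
$b = -48$ ($b = 12 \left(-4\right) = -48$)
$F{\left(A \right)} = -5 - A$ ($F{\left(A \right)} = -8 - \left(-3 + A\right) = -5 - A$)
$U{\left(B \right)} = 1$
$f{\left(Q \right)} = -5 + Q + Q^{2}$ ($f{\left(Q \right)} = \left(Q^{2} + 1 Q\right) - 5 = \left(Q^{2} + Q\right) - 5 = \left(Q + Q^{2}\right) - 5 = -5 + Q + Q^{2}$)
$F{\left(b \right)} f{\left(9 \right)} \left(-95\right) = \left(-5 - -48\right) \left(-5 + 9 + 9^{2}\right) \left(-95\right) = \left(-5 + 48\right) \left(-5 + 9 + 81\right) \left(-95\right) = 43 \cdot 85 \left(-95\right) = 3655 \left(-95\right) = -347225$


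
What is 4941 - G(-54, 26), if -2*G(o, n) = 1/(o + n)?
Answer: 276695/56 ≈ 4941.0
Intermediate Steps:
G(o, n) = -1/(2*(n + o)) (G(o, n) = -1/(2*(o + n)) = -1/(2*(n + o)))
4941 - G(-54, 26) = 4941 - (-1)/(2*26 + 2*(-54)) = 4941 - (-1)/(52 - 108) = 4941 - (-1)/(-56) = 4941 - (-1)*(-1)/56 = 4941 - 1*1/56 = 4941 - 1/56 = 276695/56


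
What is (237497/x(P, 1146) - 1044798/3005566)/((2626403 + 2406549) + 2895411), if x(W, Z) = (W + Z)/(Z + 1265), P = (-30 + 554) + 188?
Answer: 860500490340719/22137343771397482 ≈ 0.038871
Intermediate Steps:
P = 712 (P = 524 + 188 = 712)
x(W, Z) = (W + Z)/(1265 + Z)
(237497/x(P, 1146) - 1044798/3005566)/((2626403 + 2406549) + 2895411) = (237497/(((712 + 1146)/(1265 + 1146))) - 1044798/3005566)/((2626403 + 2406549) + 2895411) = (237497/((1858/2411)) - 1044798*1/3005566)/(5032952 + 2895411) = (237497/(((1/2411)*1858)) - 522399/1502783)/7928363 = (237497/(1858/2411) - 522399/1502783)*(1/7928363) = (237497*(2411/1858) - 522399/1502783)*(1/7928363) = (572605267/1858 - 522399/1502783)*(1/7928363) = (860500490340719/2792170814)*(1/7928363) = 860500490340719/22137343771397482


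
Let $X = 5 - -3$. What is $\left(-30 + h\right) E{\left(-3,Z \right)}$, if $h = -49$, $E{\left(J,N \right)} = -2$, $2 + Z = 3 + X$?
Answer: $158$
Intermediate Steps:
$X = 8$ ($X = 5 + 3 = 8$)
$Z = 9$ ($Z = -2 + \left(3 + 8\right) = -2 + 11 = 9$)
$\left(-30 + h\right) E{\left(-3,Z \right)} = \left(-30 - 49\right) \left(-2\right) = \left(-79\right) \left(-2\right) = 158$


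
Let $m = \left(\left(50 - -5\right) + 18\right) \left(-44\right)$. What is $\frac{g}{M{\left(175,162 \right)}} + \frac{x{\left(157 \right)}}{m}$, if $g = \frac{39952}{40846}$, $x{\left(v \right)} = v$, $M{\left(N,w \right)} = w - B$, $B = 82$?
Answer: $- \frac{12021873}{327993380} \approx -0.036653$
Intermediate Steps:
$M{\left(N,w \right)} = -82 + w$ ($M{\left(N,w \right)} = w - 82 = -82 + w$)
$m = -3212$ ($m = \left(\left(50 + 5\right) + 18\right) \left(-44\right) = \left(55 + 18\right) \left(-44\right) = 73 \left(-44\right) = -3212$)
$g = \frac{19976}{20423}$ ($g = 39952 \cdot \frac{1}{40846} = \frac{19976}{20423} \approx 0.97811$)
$\frac{g}{M{\left(175,162 \right)}} + \frac{x{\left(157 \right)}}{m} = \frac{19976}{20423 \left(-82 + 162\right)} + \frac{157}{-3212} = \frac{19976}{20423 \cdot 80} + 157 \left(- \frac{1}{3212}\right) = \frac{19976}{20423} \cdot \frac{1}{80} - \frac{157}{3212} = \frac{2497}{204230} - \frac{157}{3212} = - \frac{12021873}{327993380}$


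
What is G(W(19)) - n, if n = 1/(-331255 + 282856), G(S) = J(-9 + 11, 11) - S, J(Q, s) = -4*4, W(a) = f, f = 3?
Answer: -919580/48399 ≈ -19.000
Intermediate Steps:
W(a) = 3
J(Q, s) = -16
G(S) = -16 - S
n = -1/48399 (n = 1/(-48399) = -1/48399 ≈ -2.0662e-5)
G(W(19)) - n = (-16 - 1*3) - 1*(-1/48399) = (-16 - 3) + 1/48399 = -19 + 1/48399 = -919580/48399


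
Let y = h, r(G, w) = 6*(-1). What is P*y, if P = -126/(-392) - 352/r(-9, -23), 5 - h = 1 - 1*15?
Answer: 94145/84 ≈ 1120.8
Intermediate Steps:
h = 19 (h = 5 - (1 - 1*15) = 5 - (1 - 15) = 5 - 1*(-14) = 5 + 14 = 19)
r(G, w) = -6
P = 4955/84 (P = -126/(-392) - 352/(-6) = -126*(-1/392) - 352*(-⅙) = 9/28 + 176/3 = 4955/84 ≈ 58.988)
y = 19
P*y = (4955/84)*19 = 94145/84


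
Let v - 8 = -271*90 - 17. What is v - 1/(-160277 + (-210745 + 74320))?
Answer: -7239232097/296702 ≈ -24399.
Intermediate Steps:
v = -24399 (v = 8 + (-271*90 - 17) = 8 + (-24390 - 17) = 8 - 24407 = -24399)
v - 1/(-160277 + (-210745 + 74320)) = -24399 - 1/(-160277 + (-210745 + 74320)) = -24399 - 1/(-160277 - 136425) = -24399 - 1/(-296702) = -24399 - 1*(-1/296702) = -24399 + 1/296702 = -7239232097/296702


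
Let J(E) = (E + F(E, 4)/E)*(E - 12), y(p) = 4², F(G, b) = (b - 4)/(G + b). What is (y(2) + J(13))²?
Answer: 841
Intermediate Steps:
F(G, b) = (-4 + b)/(G + b)
y(p) = 16
J(E) = E*(-12 + E) (J(E) = (E + ((-4 + 4)/(E + 4))/E)*(E - 12) = (E + (0/(4 + E))/E)*(-12 + E) = (E + 0/E)*(-12 + E) = (E + 0)*(-12 + E) = E*(-12 + E))
(y(2) + J(13))² = (16 + 13*(-12 + 13))² = (16 + 13*1)² = (16 + 13)² = 29² = 841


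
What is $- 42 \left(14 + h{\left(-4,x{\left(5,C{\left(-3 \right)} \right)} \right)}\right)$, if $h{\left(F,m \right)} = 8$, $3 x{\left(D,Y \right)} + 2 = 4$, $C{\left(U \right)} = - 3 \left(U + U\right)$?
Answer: $-924$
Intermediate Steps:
$C{\left(U \right)} = - 6 U$ ($C{\left(U \right)} = - 3 \cdot 2 U = - 6 U$)
$x{\left(D,Y \right)} = \frac{2}{3}$ ($x{\left(D,Y \right)} = - \frac{2}{3} + \frac{1}{3} \cdot 4 = - \frac{2}{3} + \frac{4}{3} = \frac{2}{3}$)
$- 42 \left(14 + h{\left(-4,x{\left(5,C{\left(-3 \right)} \right)} \right)}\right) = - 42 \left(14 + 8\right) = \left(-42\right) 22 = -924$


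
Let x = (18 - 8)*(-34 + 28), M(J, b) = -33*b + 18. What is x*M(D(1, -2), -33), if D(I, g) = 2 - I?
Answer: -66420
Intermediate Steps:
M(J, b) = 18 - 33*b
x = -60 (x = 10*(-6) = -60)
x*M(D(1, -2), -33) = -60*(18 - 33*(-33)) = -60*(18 + 1089) = -60*1107 = -66420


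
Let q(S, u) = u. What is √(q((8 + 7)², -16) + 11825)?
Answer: 7*√241 ≈ 108.67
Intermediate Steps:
√(q((8 + 7)², -16) + 11825) = √(-16 + 11825) = √11809 = 7*√241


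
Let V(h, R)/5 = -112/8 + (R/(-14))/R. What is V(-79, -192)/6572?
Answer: -985/92008 ≈ -0.010706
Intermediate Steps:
V(h, R) = -985/14 (V(h, R) = 5*(-112/8 + (R/(-14))/R) = 5*(-112*1/8 + (R*(-1/14))/R) = 5*(-14 + (-R/14)/R) = 5*(-14 - 1/14) = 5*(-197/14) = -985/14)
V(-79, -192)/6572 = -985/14/6572 = -985/14*1/6572 = -985/92008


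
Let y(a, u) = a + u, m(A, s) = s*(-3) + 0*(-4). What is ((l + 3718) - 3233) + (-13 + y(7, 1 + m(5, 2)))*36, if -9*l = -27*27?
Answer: 170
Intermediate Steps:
m(A, s) = -3*s (m(A, s) = -3*s + 0 = -3*s)
l = 81 (l = -(-3)*27 = -1/9*(-729) = 81)
((l + 3718) - 3233) + (-13 + y(7, 1 + m(5, 2)))*36 = ((81 + 3718) - 3233) + (-13 + (7 + (1 - 3*2)))*36 = (3799 - 3233) + (-13 + (7 + (1 - 6)))*36 = 566 + (-13 + (7 - 5))*36 = 566 + (-13 + 2)*36 = 566 - 11*36 = 566 - 396 = 170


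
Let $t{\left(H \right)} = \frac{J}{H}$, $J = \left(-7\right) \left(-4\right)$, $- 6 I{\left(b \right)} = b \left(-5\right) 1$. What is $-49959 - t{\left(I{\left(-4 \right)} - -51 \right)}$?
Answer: $- \frac{7144221}{143} \approx -49960.0$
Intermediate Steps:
$I{\left(b \right)} = \frac{5 b}{6}$ ($I{\left(b \right)} = - \frac{b \left(-5\right) 1}{6} = - \frac{- 5 b 1}{6} = - \frac{\left(-5\right) b}{6} = \frac{5 b}{6}$)
$J = 28$
$t{\left(H \right)} = \frac{28}{H}$
$-49959 - t{\left(I{\left(-4 \right)} - -51 \right)} = -49959 - \frac{28}{\frac{5}{6} \left(-4\right) - -51} = -49959 - \frac{28}{- \frac{10}{3} + 51} = -49959 - \frac{28}{\frac{143}{3}} = -49959 - 28 \cdot \frac{3}{143} = -49959 - \frac{84}{143} = - \frac{7144221}{143}$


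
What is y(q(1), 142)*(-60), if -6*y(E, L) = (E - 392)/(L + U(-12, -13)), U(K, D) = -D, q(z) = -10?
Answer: -804/31 ≈ -25.935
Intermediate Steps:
y(E, L) = -(-392 + E)/(6*(13 + L)) (y(E, L) = -(E - 392)/(6*(L - 1*(-13))) = -(-392 + E)/(6*(L + 13)) = -(-392 + E)/(6*(13 + L)))
y(q(1), 142)*(-60) = ((392 - 1*(-10))/(6*(13 + 142)))*(-60) = ((⅙)*(392 + 10)/155)*(-60) = ((⅙)*(1/155)*402)*(-60) = (67/155)*(-60) = -804/31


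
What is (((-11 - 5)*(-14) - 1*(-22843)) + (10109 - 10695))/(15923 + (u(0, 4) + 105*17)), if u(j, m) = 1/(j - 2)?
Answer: 44962/35415 ≈ 1.2696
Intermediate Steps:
u(j, m) = 1/(-2 + j)
(((-11 - 5)*(-14) - 1*(-22843)) + (10109 - 10695))/(15923 + (u(0, 4) + 105*17)) = (((-11 - 5)*(-14) - 1*(-22843)) + (10109 - 10695))/(15923 + (1/(-2 + 0) + 105*17)) = ((-16*(-14) + 22843) - 586)/(15923 + (1/(-2) + 1785)) = ((224 + 22843) - 586)/(15923 + (-1/2 + 1785)) = (23067 - 586)/(15923 + 3569/2) = 22481/(35415/2) = 22481*(2/35415) = 44962/35415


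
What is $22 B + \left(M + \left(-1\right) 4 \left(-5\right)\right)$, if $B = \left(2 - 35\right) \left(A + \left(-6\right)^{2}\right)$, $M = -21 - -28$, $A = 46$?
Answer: $-59505$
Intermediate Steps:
$M = 7$ ($M = -21 + 28 = 7$)
$B = -2706$ ($B = \left(2 - 35\right) \left(46 + \left(-6\right)^{2}\right) = \left(2 - 35\right) \left(46 + 36\right) = \left(2 - 35\right) 82 = \left(-33\right) 82 = -2706$)
$22 B + \left(M + \left(-1\right) 4 \left(-5\right)\right) = 22 \left(-2706\right) + \left(7 + \left(-1\right) 4 \left(-5\right)\right) = -59532 + \left(7 - -20\right) = -59532 + \left(7 + 20\right) = -59532 + 27 = -59505$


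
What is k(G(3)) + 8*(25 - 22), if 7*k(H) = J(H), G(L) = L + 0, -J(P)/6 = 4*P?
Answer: 96/7 ≈ 13.714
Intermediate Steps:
J(P) = -24*P
G(L) = L
k(H) = -24*H/7 (k(H) = (-24*H)/7 = -24*H/7)
k(G(3)) + 8*(25 - 22) = -24/7*3 + 8*(25 - 22) = -72/7 + 8*3 = -72/7 + 24 = 96/7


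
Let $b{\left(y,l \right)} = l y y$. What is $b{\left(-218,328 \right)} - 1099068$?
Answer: $14488804$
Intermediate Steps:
$b{\left(y,l \right)} = l y^{2}$
$b{\left(-218,328 \right)} - 1099068 = 328 \left(-218\right)^{2} - 1099068 = 328 \cdot 47524 - 1099068 = 15587872 - 1099068 = 14488804$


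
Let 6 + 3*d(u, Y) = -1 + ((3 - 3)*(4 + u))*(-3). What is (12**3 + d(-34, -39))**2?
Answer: 26801329/9 ≈ 2.9779e+6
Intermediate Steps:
d(u, Y) = -7/3 (d(u, Y) = -2 + (-1 + ((3 - 3)*(4 + u))*(-3))/3 = -2 + (-1 + (0*(4 + u))*(-3))/3 = -2 + (-1 + 0*(-3))/3 = -2 + (-1 + 0)/3 = -2 + (1/3)*(-1) = -2 - 1/3 = -7/3)
(12**3 + d(-34, -39))**2 = (12**3 - 7/3)**2 = (1728 - 7/3)**2 = (5177/3)**2 = 26801329/9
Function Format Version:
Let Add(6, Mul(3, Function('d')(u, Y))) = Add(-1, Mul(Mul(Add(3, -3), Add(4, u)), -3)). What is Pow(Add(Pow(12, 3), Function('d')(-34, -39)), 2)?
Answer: Rational(26801329, 9) ≈ 2.9779e+6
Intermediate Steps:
Function('d')(u, Y) = Rational(-7, 3) (Function('d')(u, Y) = Add(-2, Mul(Rational(1, 3), Add(-1, Mul(Mul(Add(3, -3), Add(4, u)), -3)))) = Add(-2, Mul(Rational(1, 3), Add(-1, Mul(Mul(0, Add(4, u)), -3)))) = Add(-2, Mul(Rational(1, 3), Add(-1, Mul(0, -3)))) = Add(-2, Mul(Rational(1, 3), Add(-1, 0))) = Add(-2, Mul(Rational(1, 3), -1)) = Add(-2, Rational(-1, 3)) = Rational(-7, 3))
Pow(Add(Pow(12, 3), Function('d')(-34, -39)), 2) = Pow(Add(Pow(12, 3), Rational(-7, 3)), 2) = Pow(Add(1728, Rational(-7, 3)), 2) = Pow(Rational(5177, 3), 2) = Rational(26801329, 9)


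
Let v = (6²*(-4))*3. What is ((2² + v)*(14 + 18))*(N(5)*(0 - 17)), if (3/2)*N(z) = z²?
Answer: 11641600/3 ≈ 3.8805e+6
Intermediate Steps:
N(z) = 2*z²/3
v = -432 (v = (36*(-4))*3 = -144*3 = -432)
((2² + v)*(14 + 18))*(N(5)*(0 - 17)) = ((2² - 432)*(14 + 18))*(((⅔)*5²)*(0 - 17)) = ((4 - 432)*32)*(((⅔)*25)*(-17)) = (-428*32)*((50/3)*(-17)) = -13696*(-850/3) = 11641600/3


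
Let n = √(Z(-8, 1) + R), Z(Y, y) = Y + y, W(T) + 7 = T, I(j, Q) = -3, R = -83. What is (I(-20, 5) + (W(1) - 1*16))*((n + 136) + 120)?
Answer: -6400 - 75*I*√10 ≈ -6400.0 - 237.17*I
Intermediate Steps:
W(T) = -7 + T
n = 3*I*√10 (n = √((-8 + 1) - 83) = √(-7 - 83) = √(-90) = 3*I*√10 ≈ 9.4868*I)
(I(-20, 5) + (W(1) - 1*16))*((n + 136) + 120) = (-3 + ((-7 + 1) - 1*16))*((3*I*√10 + 136) + 120) = (-3 + (-6 - 16))*((136 + 3*I*√10) + 120) = (-3 - 22)*(256 + 3*I*√10) = -25*(256 + 3*I*√10) = -6400 - 75*I*√10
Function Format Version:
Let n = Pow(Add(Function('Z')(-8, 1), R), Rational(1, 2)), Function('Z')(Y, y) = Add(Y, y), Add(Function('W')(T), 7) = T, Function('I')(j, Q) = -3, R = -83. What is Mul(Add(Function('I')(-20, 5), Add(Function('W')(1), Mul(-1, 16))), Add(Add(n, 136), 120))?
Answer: Add(-6400, Mul(-75, I, Pow(10, Rational(1, 2)))) ≈ Add(-6400.0, Mul(-237.17, I))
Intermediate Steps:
Function('W')(T) = Add(-7, T)
n = Mul(3, I, Pow(10, Rational(1, 2))) (n = Pow(Add(Add(-8, 1), -83), Rational(1, 2)) = Pow(Add(-7, -83), Rational(1, 2)) = Pow(-90, Rational(1, 2)) = Mul(3, I, Pow(10, Rational(1, 2))) ≈ Mul(9.4868, I))
Mul(Add(Function('I')(-20, 5), Add(Function('W')(1), Mul(-1, 16))), Add(Add(n, 136), 120)) = Mul(Add(-3, Add(Add(-7, 1), Mul(-1, 16))), Add(Add(Mul(3, I, Pow(10, Rational(1, 2))), 136), 120)) = Mul(Add(-3, Add(-6, -16)), Add(Add(136, Mul(3, I, Pow(10, Rational(1, 2)))), 120)) = Mul(Add(-3, -22), Add(256, Mul(3, I, Pow(10, Rational(1, 2))))) = Mul(-25, Add(256, Mul(3, I, Pow(10, Rational(1, 2))))) = Add(-6400, Mul(-75, I, Pow(10, Rational(1, 2))))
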